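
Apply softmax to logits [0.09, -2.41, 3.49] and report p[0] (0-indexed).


Exponentials: e^0.09=1.0942, e^-2.41=0.0898, e^3.49=32.7859
Sum = 33.9699
Softmax = [0.0322, 0.0026, 0.9651]
p[0] = 1.0942/33.9699 = 0.0322

0.0322


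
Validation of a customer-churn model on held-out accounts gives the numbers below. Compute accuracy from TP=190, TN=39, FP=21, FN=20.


Accuracy = (TP+TN)/(TP+TN+FP+FN)
= (190+39)/(270)
= 229/270 = 84.81%

84.81%


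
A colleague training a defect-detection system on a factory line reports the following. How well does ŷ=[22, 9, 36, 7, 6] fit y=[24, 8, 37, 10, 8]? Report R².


ȳ = 17.4
SS_res = Σ(y-ŷ)² = 19
SS_tot = Σ(y-ȳ)² = 659.2
R² = 1 - SS_res/SS_tot = 1 - 0.0288 = 0.9712

0.9712


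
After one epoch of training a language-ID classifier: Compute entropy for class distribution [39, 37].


Probabilities: [39/76, 37/76] ≈ [0.5132, 0.4868]
H = -((39/76)·log₂(39/76) + (37/76)·log₂(37/76))
  = 0.9995 bits

0.9995 bits


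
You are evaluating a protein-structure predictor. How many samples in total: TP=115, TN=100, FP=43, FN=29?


Total = TP + TN + FP + FN
= 115 + 100 + 43 + 29
= 287
(Predicted positive: 158, predicted negative: 129)

287


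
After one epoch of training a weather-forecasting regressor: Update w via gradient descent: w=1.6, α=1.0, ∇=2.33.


w_new = w - α·∇
= 1.6 - 1.0·2.33
= 1.6 - 2.33
= -0.73

-0.73


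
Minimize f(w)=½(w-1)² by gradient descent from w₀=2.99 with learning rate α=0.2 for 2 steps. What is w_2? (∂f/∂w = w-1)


step 1: grad = 2.99-1 = 1.99; w = 2.99 - 0.2·(1.99) = 2.592
step 2: grad = 2.592-1 = 1.592; w = 2.592 - 0.2·(1.592) = 2.2736

2.2736


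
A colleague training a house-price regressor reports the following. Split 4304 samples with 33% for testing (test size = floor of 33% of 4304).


Test = ⌊4304·33/100⌋ = 1420
Train = 4304 - 1420 = 2884

Train: 2884, Test: 1420


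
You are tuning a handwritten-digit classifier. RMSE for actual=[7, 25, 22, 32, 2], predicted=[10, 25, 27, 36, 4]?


MSE = 54/5 = 10.8
RMSE = √(54/5) = 3.2863

3.2863


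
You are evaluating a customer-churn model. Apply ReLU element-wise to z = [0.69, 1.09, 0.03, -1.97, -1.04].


ReLU(0.69) = max(0, 0.69) = 0.69
ReLU(1.09) = max(0, 1.09) = 1.09
ReLU(0.03) = max(0, 0.03) = 0.03
ReLU(-1.97) = max(0, -1.97) = 0.0
ReLU(-1.04) = max(0, -1.04) = 0.0
result = [0.69, 1.09, 0.03, 0.0, 0.0]

[0.69, 1.09, 0.03, 0.0, 0.0]


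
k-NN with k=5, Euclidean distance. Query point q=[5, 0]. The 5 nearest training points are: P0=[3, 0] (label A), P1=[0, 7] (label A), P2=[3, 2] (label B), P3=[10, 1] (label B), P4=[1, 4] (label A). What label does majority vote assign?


d(q,P0) = 2.0  (label A)
d(q,P1) = 8.6023  (label A)
d(q,P2) = 2.8284  (label B)
d(q,P3) = 5.099  (label B)
d(q,P4) = 5.6569  (label A)
Votes: A=3, B=2
Majority → A

A


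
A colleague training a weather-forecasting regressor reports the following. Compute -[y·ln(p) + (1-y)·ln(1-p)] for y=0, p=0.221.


BCE = -[y·ln(p) + (1-y)·ln(1-p)]
= -0 - 1·ln(1-0.221)
= -ln(0.779) = 0.2497

0.2497


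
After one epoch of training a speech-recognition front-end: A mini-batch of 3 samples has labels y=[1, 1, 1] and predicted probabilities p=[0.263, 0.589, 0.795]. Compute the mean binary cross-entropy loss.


L[0] = -ln(0.263) = 1.3356
L[1] = -ln(0.589) = 0.5293
L[2] = -ln(0.795) = 0.2294
mean = (1.3356 + 0.5293 + 0.2294)/3 = 0.6981

0.6981


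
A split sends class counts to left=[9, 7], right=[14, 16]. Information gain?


Parent = [23, 23], H_parent = 1
H_left = 0.9887 (n=16), H_right = 0.9968 (n=30)
H_children = (16/46)·0.9887 + (30/46)·0.9968 = 0.994
IG = 1 - 0.994 = 0.006

0.006


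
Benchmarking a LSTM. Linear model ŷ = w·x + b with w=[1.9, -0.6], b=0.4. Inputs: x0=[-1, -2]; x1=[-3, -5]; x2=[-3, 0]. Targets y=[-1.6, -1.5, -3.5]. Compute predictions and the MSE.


ŷ0 = (1.9)·(-1) + (-0.6)·(-2) + 0.4 = -0.3
ŷ1 = (1.9)·(-3) + (-0.6)·(-5) + 0.4 = -2.3
ŷ2 = (1.9)·(-3) + (-0.6)·(0) + 0.4 = -5.3
errors² = [1.69, 0.64, 3.24]
MSE = 5.5700/3 = 1.8567

1.8567


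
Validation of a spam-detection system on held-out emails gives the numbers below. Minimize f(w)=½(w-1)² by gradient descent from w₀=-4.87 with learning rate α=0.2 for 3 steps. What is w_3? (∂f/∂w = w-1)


step 1: grad = -4.87-1 = -5.87; w = -4.87 - 0.2·(-5.87) = -3.696
step 2: grad = -3.696-1 = -4.696; w = -3.696 - 0.2·(-4.696) = -2.7568
step 3: grad = -2.7568-1 = -3.7568; w = -2.7568 - 0.2·(-3.7568) = -2.00544

-2.00544


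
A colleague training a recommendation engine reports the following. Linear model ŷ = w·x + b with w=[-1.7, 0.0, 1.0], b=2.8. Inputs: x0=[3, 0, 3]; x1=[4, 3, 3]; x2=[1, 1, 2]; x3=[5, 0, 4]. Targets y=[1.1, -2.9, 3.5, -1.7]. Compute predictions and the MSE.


ŷ0 = (-1.7)·(3) + (0.0)·(0) + (1.0)·(3) + 2.8 = 0.7
ŷ1 = (-1.7)·(4) + (0.0)·(3) + (1.0)·(3) + 2.8 = -1.0
ŷ2 = (-1.7)·(1) + (0.0)·(1) + (1.0)·(2) + 2.8 = 3.1
ŷ3 = (-1.7)·(5) + (0.0)·(0) + (1.0)·(4) + 2.8 = -1.7
errors² = [0.16, 3.61, 0.16, 0.0]
MSE = 3.9300/4 = 0.9825

0.9825


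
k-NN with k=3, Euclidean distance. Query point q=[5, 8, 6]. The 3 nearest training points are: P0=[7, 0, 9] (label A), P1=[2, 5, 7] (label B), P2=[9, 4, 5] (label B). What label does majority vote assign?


d(q,P0) = 8.775  (label A)
d(q,P1) = 4.3589  (label B)
d(q,P2) = 5.7446  (label B)
Votes: A=1, B=2
Majority → B

B


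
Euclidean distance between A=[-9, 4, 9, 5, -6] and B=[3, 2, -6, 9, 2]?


d = √((-9-3)² + (4-2)² + (9+ 6)² + (5-9)² + (-6-2)²)
  = √(144 + 4 + 225 + 16 + 64)
  = √453 = 21.2838

21.2838


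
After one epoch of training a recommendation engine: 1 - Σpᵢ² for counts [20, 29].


Probabilities: [20/49, 29/49] ≈ [0.4082, 0.5918]
Σpᵢ² = (400 + 841)/49² = 1241/2401
Gini = 1 - Σpᵢ² = 1 - 1241/2401 = 0.4831

0.4831


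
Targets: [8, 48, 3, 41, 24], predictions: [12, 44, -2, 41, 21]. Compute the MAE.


Absolute errors: |8-12|=4, |48-44|=4, |3+ 2|=5, |41-41|=0, |24-21|=3
Sum = 16
MAE = 16/5 = 16/5

16/5


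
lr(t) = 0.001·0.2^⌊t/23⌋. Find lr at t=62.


n_drops = ⌊62/23⌋ = 2
lr = 0.001·0.2^2 = 0.001·0.04 = 0.00004

0.00004


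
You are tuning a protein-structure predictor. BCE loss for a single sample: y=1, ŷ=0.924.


BCE = -[y·ln(p) + (1-y)·ln(1-p)]
= -1·ln(0.924) - 0
= -ln(0.924) = 0.079

0.079


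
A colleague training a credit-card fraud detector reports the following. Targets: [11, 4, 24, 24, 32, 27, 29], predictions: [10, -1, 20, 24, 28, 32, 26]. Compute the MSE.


Squared errors: (11-10)²=1, (4+ 1)²=25, (24-20)²=16, (24-24)²=0, (32-28)²=16, (27-32)²=25, (29-26)²=9
Sum = 92
MSE = 92/7 = 92/7

92/7


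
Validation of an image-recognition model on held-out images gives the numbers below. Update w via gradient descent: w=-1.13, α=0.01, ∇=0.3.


w_new = w - α·∇
= -1.13 - 0.01·0.3
= -1.13 - 0.003
= -1.133

-1.133


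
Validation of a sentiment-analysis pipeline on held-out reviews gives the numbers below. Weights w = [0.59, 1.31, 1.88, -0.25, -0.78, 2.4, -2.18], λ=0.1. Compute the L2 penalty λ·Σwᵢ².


‖w‖₂² = (0.59)² + (1.31)² + (1.88)² + (-0.25)² + (-0.78)² + (2.4)² + (-2.18)²
     = 0.3481 + 1.7161 + 3.5344 + 0.0625 + 0.6084 + 5.76 + 4.7524
     = 16.7819
λ·‖w‖₂² = 0.1·16.7819 = 1.67819

1.67819


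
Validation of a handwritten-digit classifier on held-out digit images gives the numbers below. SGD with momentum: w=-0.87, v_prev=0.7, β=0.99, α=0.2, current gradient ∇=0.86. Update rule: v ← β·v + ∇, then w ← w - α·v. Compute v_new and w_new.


v_new = 0.99·0.7 + 0.86 = 0.693 + 0.86 = 1.553
w_new = -0.87 - 0.2·1.553 = -0.87 - 0.3106 = -1.1806

v_new=1.553, w_new=-1.1806


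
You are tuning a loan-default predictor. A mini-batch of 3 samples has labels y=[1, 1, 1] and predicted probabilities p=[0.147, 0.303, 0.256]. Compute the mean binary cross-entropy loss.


L[0] = -ln(0.147) = 1.9173
L[1] = -ln(0.303) = 1.194
L[2] = -ln(0.256) = 1.3626
mean = (1.9173 + 1.194 + 1.3626)/3 = 1.4913

1.4913


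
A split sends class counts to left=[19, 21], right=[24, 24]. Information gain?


Parent = [43, 45], H_parent = 0.9996
H_left = 0.9982 (n=40), H_right = 1 (n=48)
H_children = (40/88)·0.9982 + (48/88)·1 = 0.9992
IG = 0.9996 - 0.9992 = 0.0004

0.0004


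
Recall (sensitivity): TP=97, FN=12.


Recall = TP/(TP+FN)
= 97/(97+12)
= 97/109 = 88.99%

88.99%


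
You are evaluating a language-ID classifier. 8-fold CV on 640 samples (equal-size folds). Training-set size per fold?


Fold size = 640/8 = 80
Training per fold = 640 - 80 = 560

560


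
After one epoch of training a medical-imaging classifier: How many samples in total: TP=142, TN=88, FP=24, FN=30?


Total = TP + TN + FP + FN
= 142 + 88 + 24 + 30
= 284
(Predicted positive: 166, predicted negative: 118)

284


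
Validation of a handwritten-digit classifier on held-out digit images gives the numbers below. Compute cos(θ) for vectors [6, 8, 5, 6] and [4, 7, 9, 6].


A·B = 6·4 + 8·7 + 5·9 + 6·6 = 161
‖A‖ = √161 = 12.6886, ‖B‖ = √182 = 13.4907
cos = 161/(√161·√182) = 161/√29302 = 0.9405

0.9405


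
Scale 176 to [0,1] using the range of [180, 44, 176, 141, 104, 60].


min=44, max=180
(176-44)/(180-44) = 132/136 = 0.9706

0.9706


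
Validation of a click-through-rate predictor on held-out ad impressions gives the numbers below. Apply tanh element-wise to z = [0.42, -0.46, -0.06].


tanh(0.42) = 0.3969
tanh(-0.46) = -0.4301
tanh(-0.06) = -0.0599
result = [0.3969, -0.4301, -0.0599]

[0.3969, -0.4301, -0.0599]


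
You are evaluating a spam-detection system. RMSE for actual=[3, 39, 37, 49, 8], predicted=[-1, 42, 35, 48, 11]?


MSE = 39/5 = 7.8
RMSE = √(39/5) = 2.7928

2.7928


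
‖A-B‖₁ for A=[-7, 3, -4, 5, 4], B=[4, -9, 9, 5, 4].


d = |-7-4| + |3+ 9| + |-4-9| + |5-5| + |4-4|
  = 11 + 12 + 13 + 0 + 0
  = 36

36


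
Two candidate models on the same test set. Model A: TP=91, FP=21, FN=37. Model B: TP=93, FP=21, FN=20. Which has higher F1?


Model A: P=91/112=0.8125, R=91/128=0.7109, F1=2PR/(P+R)=2TP/(2TP+FP+FN)=182/240=0.7583
Model B: P=93/114=0.8158, R=93/113=0.823, F1=2PR/(P+R)=2TP/(2TP+FP+FN)=186/227=0.8194
0.7583 < 0.8194 → Model B

Model B


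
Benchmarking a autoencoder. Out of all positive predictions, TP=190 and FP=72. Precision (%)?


Precision = TP/(TP+FP)
= 190/(190+72)
= 190/262 = 72.52%

72.52%


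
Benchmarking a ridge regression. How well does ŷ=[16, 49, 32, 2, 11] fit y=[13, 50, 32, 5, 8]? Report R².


ȳ = 21.6
SS_res = Σ(y-ŷ)² = 28
SS_tot = Σ(y-ȳ)² = 1449.2
R² = 1 - SS_res/SS_tot = 1 - 0.0193 = 0.9807

0.9807


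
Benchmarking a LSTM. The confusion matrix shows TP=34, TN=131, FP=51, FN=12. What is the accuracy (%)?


Accuracy = (TP+TN)/(TP+TN+FP+FN)
= (34+131)/(228)
= 165/228 = 72.37%

72.37%


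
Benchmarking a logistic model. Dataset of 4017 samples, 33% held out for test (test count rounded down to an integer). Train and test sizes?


Test = ⌊4017·33/100⌋ = 1325
Train = 4017 - 1325 = 2692

Train: 2692, Test: 1325


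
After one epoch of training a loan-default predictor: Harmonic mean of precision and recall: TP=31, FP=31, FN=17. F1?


Precision = 31/62 = 0.5
Recall = 31/48 = 0.6458
F1 = 2·P·R/(P+R) = 2·TP/(2·TP+FP+FN) = 62/(62+31+17) = 62/110 = 0.5636

0.5636


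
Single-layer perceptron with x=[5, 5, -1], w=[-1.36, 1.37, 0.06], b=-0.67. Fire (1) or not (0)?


z = (5)·(-1.36) + (5)·(1.37) + (-1)·(0.06) - 0.67
  = -0.68
step(z) = 0 (z<0)

0


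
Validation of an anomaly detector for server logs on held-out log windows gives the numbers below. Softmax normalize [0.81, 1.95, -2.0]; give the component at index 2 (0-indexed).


Exponentials: e^0.81=2.2479, e^1.95=7.0287, e^-2.0=0.1353
Sum = 9.4119
Softmax = [0.2388, 0.7468, 0.0144]
p[2] = 0.1353/9.4119 = 0.0144

0.0144


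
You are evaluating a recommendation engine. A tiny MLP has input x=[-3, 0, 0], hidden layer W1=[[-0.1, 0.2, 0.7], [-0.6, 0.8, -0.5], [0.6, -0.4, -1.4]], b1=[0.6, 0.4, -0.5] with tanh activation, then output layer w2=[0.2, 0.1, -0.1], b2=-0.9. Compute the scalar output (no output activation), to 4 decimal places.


z1[0] = (-0.1)·(-3) + (0.2)·(0) + (0.7)·(0) + 0.6 = 0.9
z1[1] = (-0.6)·(-3) + (0.8)·(0) + (-0.5)·(0) + 0.4 = 2.2
z1[2] = (0.6)·(-3) + (-0.4)·(0) + (-1.4)·(0) - 0.5 = -2.3
h = tanh(z1) = [0.7163, 0.9757, -0.9801]
output = (0.2)·(0.7163) + (0.1)·(0.9757) + (-0.1)·(-0.9801) - 0.9 = -0.5612

-0.5612


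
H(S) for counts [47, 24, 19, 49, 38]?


Probabilities: [47/177, 24/177, 19/177, 49/177, 38/177] ≈ [0.2655, 0.1356, 0.1073, 0.2768, 0.2147]
H = -((47/177)·log₂(47/177) + (24/177)·log₂(24/177) + (19/177)·log₂(19/177) + (49/177)·log₂(49/177) + (38/177)·log₂(38/177))
  = 2.2339 bits

2.2339 bits


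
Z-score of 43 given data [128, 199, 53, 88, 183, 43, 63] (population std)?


μ = 108.1429, σ = 58.5306
z = (43 - 108.1429)/58.5306 = -1.113

-1.113


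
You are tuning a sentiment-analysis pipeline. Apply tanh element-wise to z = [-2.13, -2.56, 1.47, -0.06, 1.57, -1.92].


tanh(-2.13) = -0.9721
tanh(-2.56) = -0.9881
tanh(1.47) = 0.8996
tanh(-0.06) = -0.0599
tanh(1.57) = 0.917
tanh(-1.92) = -0.9579
result = [-0.9721, -0.9881, 0.8996, -0.0599, 0.917, -0.9579]

[-0.9721, -0.9881, 0.8996, -0.0599, 0.917, -0.9579]


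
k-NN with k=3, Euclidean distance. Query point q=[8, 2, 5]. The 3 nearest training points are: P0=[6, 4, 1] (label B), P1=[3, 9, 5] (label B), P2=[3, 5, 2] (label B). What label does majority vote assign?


d(q,P0) = 4.899  (label B)
d(q,P1) = 8.6023  (label B)
d(q,P2) = 6.5574  (label B)
Votes: A=0, B=3
Majority → B

B


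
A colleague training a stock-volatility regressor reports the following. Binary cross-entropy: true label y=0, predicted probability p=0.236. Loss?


BCE = -[y·ln(p) + (1-y)·ln(1-p)]
= -0 - 1·ln(1-0.236)
= -ln(0.764) = 0.2692

0.2692


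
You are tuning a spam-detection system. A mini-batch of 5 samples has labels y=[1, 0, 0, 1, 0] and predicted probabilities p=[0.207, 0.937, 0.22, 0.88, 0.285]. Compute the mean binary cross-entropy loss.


L[0] = -ln(0.207) = 1.575
L[1] = -ln(1-0.937) = -ln(0.063) = 2.7646
L[2] = -ln(1-0.22) = -ln(0.78) = 0.2485
L[3] = -ln(0.88) = 0.1278
L[4] = -ln(1-0.285) = -ln(0.715) = 0.3355
mean = (1.575 + 2.7646 + 0.2485 + 0.1278 + 0.3355)/5 = 1.0103

1.0103


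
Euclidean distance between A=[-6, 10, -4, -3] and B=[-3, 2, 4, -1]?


d = √((-6+ 3)² + (10-2)² + (-4-4)² + (-3+ 1)²)
  = √(9 + 64 + 64 + 4)
  = √141 = 11.8743

11.8743


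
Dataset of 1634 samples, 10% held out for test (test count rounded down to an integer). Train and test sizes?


Test = ⌊1634·10/100⌋ = 163
Train = 1634 - 163 = 1471

Train: 1471, Test: 163


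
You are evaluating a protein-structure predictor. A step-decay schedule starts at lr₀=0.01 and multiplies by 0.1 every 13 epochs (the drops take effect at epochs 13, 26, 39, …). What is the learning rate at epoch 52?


n_drops = ⌊52/13⌋ = 4
lr = 0.01·0.1^4 = 0.01·0.0001 = 0.000001

0.000001


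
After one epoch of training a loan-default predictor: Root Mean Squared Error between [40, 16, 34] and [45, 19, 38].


MSE = 50/3 = 16.6667
RMSE = √(50/3) = 4.0825

4.0825


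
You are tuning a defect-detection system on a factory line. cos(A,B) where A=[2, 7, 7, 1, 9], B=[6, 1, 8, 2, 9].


A·B = 2·6 + 7·1 + 7·8 + 1·2 + 9·9 = 158
‖A‖ = √184 = 13.5647, ‖B‖ = √186 = 13.6382
cos = 158/(√184·√186) = 158/√34224 = 0.8541

0.8541


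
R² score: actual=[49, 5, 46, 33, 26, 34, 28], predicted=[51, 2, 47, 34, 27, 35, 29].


ȳ = 31.5714
SS_res = Σ(y-ŷ)² = 18
SS_tot = Σ(y-ȳ)² = 1269.71
R² = 1 - SS_res/SS_tot = 1 - 0.0142 = 0.9858

0.9858


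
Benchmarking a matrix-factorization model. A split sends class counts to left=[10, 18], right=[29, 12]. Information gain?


Parent = [39, 30], H_parent = 0.9877
H_left = 0.9403 (n=28), H_right = 0.8722 (n=41)
H_children = (28/69)·0.9403 + (41/69)·0.8722 = 0.8998
IG = 0.9877 - 0.8998 = 0.0879

0.0879


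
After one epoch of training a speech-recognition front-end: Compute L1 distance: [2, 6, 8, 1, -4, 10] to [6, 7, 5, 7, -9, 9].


d = |2-6| + |6-7| + |8-5| + |1-7| + |-4+ 9| + |10-9|
  = 4 + 1 + 3 + 6 + 5 + 1
  = 20

20


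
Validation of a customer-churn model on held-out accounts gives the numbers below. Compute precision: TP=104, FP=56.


Precision = TP/(TP+FP)
= 104/(104+56)
= 104/160 = 65.0%

65.0%


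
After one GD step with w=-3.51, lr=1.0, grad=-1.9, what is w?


w_new = w - α·∇
= -3.51 - 1.0·-1.9
= -3.51 + 1.9
= -1.61

-1.61


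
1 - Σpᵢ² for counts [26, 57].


Probabilities: [26/83, 57/83] ≈ [0.3133, 0.6867]
Σpᵢ² = (676 + 3249)/83² = 3925/6889
Gini = 1 - Σpᵢ² = 1 - 3925/6889 = 0.4303

0.4303


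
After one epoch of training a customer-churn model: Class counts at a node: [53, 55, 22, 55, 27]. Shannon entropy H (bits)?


Probabilities: [53/212, 55/212, 22/212, 55/212, 27/212] ≈ [0.25, 0.2594, 0.1038, 0.2594, 0.1274]
H = -((53/212)·log₂(53/212) + (55/212)·log₂(55/212) + (22/212)·log₂(22/212) + (55/212)·log₂(55/212) + (27/212)·log₂(27/212))
  = 2.2278 bits

2.2278 bits


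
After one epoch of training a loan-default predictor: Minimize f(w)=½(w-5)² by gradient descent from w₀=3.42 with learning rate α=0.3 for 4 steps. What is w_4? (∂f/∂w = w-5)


step 1: grad = 3.42-5 = -1.58; w = 3.42 - 0.3·(-1.58) = 3.894
step 2: grad = 3.894-5 = -1.106; w = 3.894 - 0.3·(-1.106) = 4.2258
step 3: grad = 4.2258-5 = -0.7742; w = 4.2258 - 0.3·(-0.7742) = 4.45806
step 4: grad = 4.45806-5 = -0.54194; w = 4.45806 - 0.3·(-0.54194) = 4.620642

4.620642


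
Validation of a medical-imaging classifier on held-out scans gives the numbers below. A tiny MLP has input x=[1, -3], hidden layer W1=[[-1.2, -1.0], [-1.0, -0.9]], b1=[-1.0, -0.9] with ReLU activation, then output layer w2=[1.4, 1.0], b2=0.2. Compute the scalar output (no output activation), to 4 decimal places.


z1[0] = (-1.2)·(1) + (-1.0)·(-3) - 1.0 = 0.8
z1[1] = (-1.0)·(1) + (-0.9)·(-3) - 0.9 = 0.8
h = ReLU(z1) = [0.8, 0.8]
output = (1.4)·(0.8) + (1.0)·(0.8) + 0.2 = 2.12

2.12


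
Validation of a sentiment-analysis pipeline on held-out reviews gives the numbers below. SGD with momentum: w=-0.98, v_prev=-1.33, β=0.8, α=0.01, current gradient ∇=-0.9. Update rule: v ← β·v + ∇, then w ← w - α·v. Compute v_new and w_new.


v_new = 0.8·-1.33 - 0.9 = -1.064 - 0.9 = -1.964
w_new = -0.98 - 0.01·-1.964 = -0.98 + 0.01964 = -0.96036

v_new=-1.964, w_new=-0.96036


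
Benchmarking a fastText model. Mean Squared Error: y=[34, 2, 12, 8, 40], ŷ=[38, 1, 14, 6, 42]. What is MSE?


Squared errors: (34-38)²=16, (2-1)²=1, (12-14)²=4, (8-6)²=4, (40-42)²=4
Sum = 29
MSE = 29/5 = 29/5

29/5


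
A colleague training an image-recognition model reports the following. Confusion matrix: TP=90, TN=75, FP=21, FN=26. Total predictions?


Total = TP + TN + FP + FN
= 90 + 75 + 21 + 26
= 212
(Predicted positive: 111, predicted negative: 101)

212


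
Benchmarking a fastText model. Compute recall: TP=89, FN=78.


Recall = TP/(TP+FN)
= 89/(89+78)
= 89/167 = 53.29%

53.29%


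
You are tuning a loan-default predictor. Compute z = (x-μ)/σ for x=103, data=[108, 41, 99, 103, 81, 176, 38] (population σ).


μ = 92.2857, σ = 43.2921
z = (103 - 92.2857)/43.2921 = 0.2475

0.2475


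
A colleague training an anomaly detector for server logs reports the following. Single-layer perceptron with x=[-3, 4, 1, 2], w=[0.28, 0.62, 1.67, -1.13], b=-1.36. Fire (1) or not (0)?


z = (-3)·(0.28) + (4)·(0.62) + (1)·(1.67) + (2)·(-1.13) - 1.36
  = -0.31
step(z) = 0 (z<0)

0


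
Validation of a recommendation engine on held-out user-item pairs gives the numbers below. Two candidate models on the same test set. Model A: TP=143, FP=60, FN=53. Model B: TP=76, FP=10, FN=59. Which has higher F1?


Model A: P=143/203=0.7044, R=143/196=0.7296, F1=2PR/(P+R)=2TP/(2TP+FP+FN)=286/399=0.7168
Model B: P=76/86=0.8837, R=76/135=0.563, F1=2PR/(P+R)=2TP/(2TP+FP+FN)=152/221=0.6878
0.7168 > 0.6878 → Model A

Model A


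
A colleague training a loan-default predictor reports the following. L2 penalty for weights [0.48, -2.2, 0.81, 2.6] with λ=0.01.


‖w‖₂² = (0.48)² + (-2.2)² + (0.81)² + (2.6)²
     = 0.2304 + 4.84 + 0.6561 + 6.76
     = 12.4865
λ·‖w‖₂² = 0.01·12.4865 = 0.124865

0.124865


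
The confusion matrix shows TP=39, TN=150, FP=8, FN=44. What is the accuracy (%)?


Accuracy = (TP+TN)/(TP+TN+FP+FN)
= (39+150)/(241)
= 189/241 = 78.42%

78.42%


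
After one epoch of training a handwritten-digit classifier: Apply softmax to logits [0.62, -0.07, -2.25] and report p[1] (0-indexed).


Exponentials: e^0.62=1.8589, e^-0.07=0.9324, e^-2.25=0.1054
Sum = 2.8967
Softmax = [0.6417, 0.3219, 0.0364]
p[1] = 0.9324/2.8967 = 0.3219

0.3219


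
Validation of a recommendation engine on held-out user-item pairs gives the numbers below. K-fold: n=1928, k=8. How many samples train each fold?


Fold size = 1928/8 = 241
Training per fold = 1928 - 241 = 1687

1687


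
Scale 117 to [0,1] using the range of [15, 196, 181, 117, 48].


min=15, max=196
(117-15)/(196-15) = 102/181 = 0.5635

0.5635


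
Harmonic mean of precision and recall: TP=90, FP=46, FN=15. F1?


Precision = 90/136 = 0.6618
Recall = 90/105 = 0.8571
F1 = 2·P·R/(P+R) = 2·TP/(2·TP+FP+FN) = 180/(180+46+15) = 180/241 = 0.7469

0.7469


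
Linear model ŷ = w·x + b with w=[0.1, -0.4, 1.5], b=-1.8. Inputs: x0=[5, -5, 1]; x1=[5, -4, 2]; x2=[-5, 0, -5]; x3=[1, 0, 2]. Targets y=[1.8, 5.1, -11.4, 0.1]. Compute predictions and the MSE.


ŷ0 = (0.1)·(5) + (-0.4)·(-5) + (1.5)·(1) - 1.8 = 2.2
ŷ1 = (0.1)·(5) + (-0.4)·(-4) + (1.5)·(2) - 1.8 = 3.3
ŷ2 = (0.1)·(-5) + (-0.4)·(0) + (1.5)·(-5) - 1.8 = -9.8
ŷ3 = (0.1)·(1) + (-0.4)·(0) + (1.5)·(2) - 1.8 = 1.3
errors² = [0.16, 3.24, 2.56, 1.44]
MSE = 7.4000/4 = 1.85

1.85


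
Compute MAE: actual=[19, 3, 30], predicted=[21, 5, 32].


Absolute errors: |19-21|=2, |3-5|=2, |30-32|=2
Sum = 6
MAE = 6/3 = 2

2


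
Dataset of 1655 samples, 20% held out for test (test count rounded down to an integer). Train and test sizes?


Test = ⌊1655·20/100⌋ = 331
Train = 1655 - 331 = 1324

Train: 1324, Test: 331


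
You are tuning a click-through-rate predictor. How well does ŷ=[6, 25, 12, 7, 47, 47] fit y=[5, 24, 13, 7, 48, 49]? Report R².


ȳ = 24.3333
SS_res = Σ(y-ŷ)² = 8
SS_tot = Σ(y-ȳ)² = 1971.33
R² = 1 - SS_res/SS_tot = 1 - 0.0041 = 0.9959

0.9959


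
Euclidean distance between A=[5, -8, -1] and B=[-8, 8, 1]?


d = √((5+ 8)² + (-8-8)² + (-1-1)²)
  = √(169 + 256 + 4)
  = √429 = 20.7123

20.7123


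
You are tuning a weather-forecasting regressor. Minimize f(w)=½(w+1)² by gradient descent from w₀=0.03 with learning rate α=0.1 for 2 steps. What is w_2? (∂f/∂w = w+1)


step 1: grad = 0.03+1 = 1.03; w = 0.03 - 0.1·(1.03) = -0.073
step 2: grad = -0.073+1 = 0.927; w = -0.073 - 0.1·(0.927) = -0.1657

-0.1657


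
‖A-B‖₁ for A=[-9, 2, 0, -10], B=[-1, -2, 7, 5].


d = |-9+ 1| + |2+ 2| + |0-7| + |-10-5|
  = 8 + 4 + 7 + 15
  = 34

34


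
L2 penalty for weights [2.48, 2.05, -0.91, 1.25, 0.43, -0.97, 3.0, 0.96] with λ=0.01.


‖w‖₂² = (2.48)² + (2.05)² + (-0.91)² + (1.25)² + (0.43)² + (-0.97)² + (3.0)² + (0.96)²
     = 6.1504 + 4.2025 + 0.8281 + 1.5625 + 0.1849 + 0.9409 + 9 + 0.9216
     = 23.7909
λ·‖w‖₂² = 0.01·23.7909 = 0.237909

0.237909


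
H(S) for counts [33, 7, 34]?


Probabilities: [33/74, 7/74, 34/74] ≈ [0.4459, 0.0946, 0.4595]
H = -((33/74)·log₂(33/74) + (7/74)·log₂(7/74) + (34/74)·log₂(34/74))
  = 1.3569 bits

1.3569 bits


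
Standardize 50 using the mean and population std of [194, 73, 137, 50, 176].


μ = 126, σ = 56.2672
z = (50 - 126)/56.2672 = -1.3507

-1.3507


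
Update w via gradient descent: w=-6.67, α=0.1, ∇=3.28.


w_new = w - α·∇
= -6.67 - 0.1·3.28
= -6.67 - 0.328
= -6.998

-6.998


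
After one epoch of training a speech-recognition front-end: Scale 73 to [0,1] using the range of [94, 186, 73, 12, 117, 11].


min=11, max=186
(73-11)/(186-11) = 62/175 = 0.3543

0.3543


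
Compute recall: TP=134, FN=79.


Recall = TP/(TP+FN)
= 134/(134+79)
= 134/213 = 62.91%

62.91%


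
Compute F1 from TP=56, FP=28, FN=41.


Precision = 56/84 = 0.6667
Recall = 56/97 = 0.5773
F1 = 2·P·R/(P+R) = 2·TP/(2·TP+FP+FN) = 112/(112+28+41) = 112/181 = 0.6188

0.6188


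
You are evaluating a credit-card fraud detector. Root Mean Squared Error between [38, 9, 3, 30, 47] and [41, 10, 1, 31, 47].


MSE = 15/5 = 3
RMSE = √(15/5) = 1.7321

1.7321


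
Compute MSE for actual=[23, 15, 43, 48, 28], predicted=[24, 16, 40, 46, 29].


Squared errors: (23-24)²=1, (15-16)²=1, (43-40)²=9, (48-46)²=4, (28-29)²=1
Sum = 16
MSE = 16/5 = 16/5

16/5


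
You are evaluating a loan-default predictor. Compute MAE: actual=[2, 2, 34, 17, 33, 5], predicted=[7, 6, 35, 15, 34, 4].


Absolute errors: |2-7|=5, |2-6|=4, |34-35|=1, |17-15|=2, |33-34|=1, |5-4|=1
Sum = 14
MAE = 14/6 = 7/3

7/3


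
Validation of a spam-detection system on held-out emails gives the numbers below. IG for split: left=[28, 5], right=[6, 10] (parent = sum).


Parent = [34, 15], H_parent = 0.8886
H_left = 0.6136 (n=33), H_right = 0.9544 (n=16)
H_children = (33/49)·0.6136 + (16/49)·0.9544 = 0.7249
IG = 0.8886 - 0.7249 = 0.1637

0.1637


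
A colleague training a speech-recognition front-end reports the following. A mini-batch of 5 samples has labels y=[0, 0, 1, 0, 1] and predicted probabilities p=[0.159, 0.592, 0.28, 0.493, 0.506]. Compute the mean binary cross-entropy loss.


L[0] = -ln(1-0.159) = -ln(0.841) = 0.1732
L[1] = -ln(1-0.592) = -ln(0.408) = 0.8965
L[2] = -ln(0.28) = 1.273
L[3] = -ln(1-0.493) = -ln(0.507) = 0.6792
L[4] = -ln(0.506) = 0.6812
mean = (0.1732 + 0.8965 + 1.273 + 0.6792 + 0.6812)/5 = 0.7406

0.7406


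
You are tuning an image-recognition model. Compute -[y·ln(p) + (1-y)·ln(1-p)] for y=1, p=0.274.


BCE = -[y·ln(p) + (1-y)·ln(1-p)]
= -1·ln(0.274) - 0
= -ln(0.274) = 1.2946

1.2946


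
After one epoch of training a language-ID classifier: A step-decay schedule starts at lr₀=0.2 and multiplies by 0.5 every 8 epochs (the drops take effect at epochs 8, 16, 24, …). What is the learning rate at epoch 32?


n_drops = ⌊32/8⌋ = 4
lr = 0.2·0.5^4 = 0.2·0.0625 = 0.0125

0.0125


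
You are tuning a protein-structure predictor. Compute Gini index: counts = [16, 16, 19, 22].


Probabilities: [16/73, 16/73, 19/73, 22/73] ≈ [0.2192, 0.2192, 0.2603, 0.3014]
Σpᵢ² = (256 + 256 + 361 + 484)/73² = 1357/5329
Gini = 1 - Σpᵢ² = 1 - 1357/5329 = 0.7454

0.7454


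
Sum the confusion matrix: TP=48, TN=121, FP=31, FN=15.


Total = TP + TN + FP + FN
= 48 + 121 + 31 + 15
= 215
(Predicted positive: 79, predicted negative: 136)

215


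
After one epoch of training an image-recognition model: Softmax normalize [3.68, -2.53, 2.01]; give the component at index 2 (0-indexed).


Exponentials: e^3.68=39.6464, e^-2.53=0.0797, e^2.01=7.4633
Sum = 47.1894
Softmax = [0.8402, 0.0017, 0.1582]
p[2] = 7.4633/47.1894 = 0.1582

0.1582


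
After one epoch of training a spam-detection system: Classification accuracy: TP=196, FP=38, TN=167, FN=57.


Accuracy = (TP+TN)/(TP+TN+FP+FN)
= (196+167)/(458)
= 363/458 = 79.26%

79.26%


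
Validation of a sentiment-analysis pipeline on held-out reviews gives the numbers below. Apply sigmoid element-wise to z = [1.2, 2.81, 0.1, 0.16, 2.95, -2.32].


σ(1.2) = 1/(1+e^-1.2) = 0.7685
σ(2.81) = 1/(1+e^-2.81) = 0.9432
σ(0.1) = 1/(1+e^-0.1) = 0.525
σ(0.16) = 1/(1+e^-0.16) = 0.5399
σ(2.95) = 1/(1+e^-2.95) = 0.9503
σ(-2.32) = 1/(1+e^2.32) = 0.0895
result = [0.7685, 0.9432, 0.525, 0.5399, 0.9503, 0.0895]

[0.7685, 0.9432, 0.525, 0.5399, 0.9503, 0.0895]


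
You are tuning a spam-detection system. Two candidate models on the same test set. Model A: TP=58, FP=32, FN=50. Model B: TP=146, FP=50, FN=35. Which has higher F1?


Model A: P=58/90=0.6444, R=58/108=0.537, F1=2PR/(P+R)=2TP/(2TP+FP+FN)=116/198=0.5859
Model B: P=146/196=0.7449, R=146/181=0.8066, F1=2PR/(P+R)=2TP/(2TP+FP+FN)=292/377=0.7745
0.5859 < 0.7745 → Model B

Model B


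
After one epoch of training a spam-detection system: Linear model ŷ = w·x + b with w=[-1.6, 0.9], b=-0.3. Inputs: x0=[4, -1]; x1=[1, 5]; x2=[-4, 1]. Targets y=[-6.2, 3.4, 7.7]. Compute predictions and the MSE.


ŷ0 = (-1.6)·(4) + (0.9)·(-1) - 0.3 = -7.6
ŷ1 = (-1.6)·(1) + (0.9)·(5) - 0.3 = 2.6
ŷ2 = (-1.6)·(-4) + (0.9)·(1) - 0.3 = 7.0
errors² = [1.96, 0.64, 0.49]
MSE = 3.0900/3 = 1.03

1.03


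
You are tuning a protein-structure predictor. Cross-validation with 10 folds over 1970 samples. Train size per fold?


Fold size = 1970/10 = 197
Training per fold = 1970 - 197 = 1773

1773


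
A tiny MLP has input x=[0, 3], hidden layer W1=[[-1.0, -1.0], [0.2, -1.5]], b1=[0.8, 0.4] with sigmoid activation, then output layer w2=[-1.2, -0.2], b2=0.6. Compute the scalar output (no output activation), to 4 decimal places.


z1[0] = (-1.0)·(0) + (-1.0)·(3) + 0.8 = -2.2
z1[1] = (0.2)·(0) + (-1.5)·(3) + 0.4 = -4.1
h = sigmoid(z1) = [0.0998, 0.0163]
output = (-1.2)·(0.0998) + (-0.2)·(0.0163) + 0.6 = 0.477

0.477


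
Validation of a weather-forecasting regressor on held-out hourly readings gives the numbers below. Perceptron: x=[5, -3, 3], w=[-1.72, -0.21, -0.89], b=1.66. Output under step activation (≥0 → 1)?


z = (5)·(-1.72) + (-3)·(-0.21) + (3)·(-0.89) + 1.66
  = -8.98
step(z) = 0 (z<0)

0


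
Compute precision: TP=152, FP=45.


Precision = TP/(TP+FP)
= 152/(152+45)
= 152/197 = 77.16%

77.16%


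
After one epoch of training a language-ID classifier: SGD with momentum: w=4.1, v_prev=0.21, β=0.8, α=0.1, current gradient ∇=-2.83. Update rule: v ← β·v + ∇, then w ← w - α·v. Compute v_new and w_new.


v_new = 0.8·0.21 - 2.83 = 0.168 - 2.83 = -2.662
w_new = 4.1 - 0.1·-2.662 = 4.1 + 0.2662 = 4.3662

v_new=-2.662, w_new=4.3662


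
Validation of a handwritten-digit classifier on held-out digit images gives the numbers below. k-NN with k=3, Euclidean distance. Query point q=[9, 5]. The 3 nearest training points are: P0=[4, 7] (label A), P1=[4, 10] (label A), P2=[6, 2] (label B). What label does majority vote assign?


d(q,P0) = 5.3852  (label A)
d(q,P1) = 7.0711  (label A)
d(q,P2) = 4.2426  (label B)
Votes: A=2, B=1
Majority → A

A


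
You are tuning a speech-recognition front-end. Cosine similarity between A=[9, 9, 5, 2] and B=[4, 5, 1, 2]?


A·B = 9·4 + 9·5 + 5·1 + 2·2 = 90
‖A‖ = √191 = 13.8203, ‖B‖ = √46 = 6.7823
cos = 90/(√191·√46) = 90/√8786 = 0.9602

0.9602


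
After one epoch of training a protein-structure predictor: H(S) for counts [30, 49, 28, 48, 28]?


Probabilities: [30/183, 49/183, 28/183, 48/183, 28/183] ≈ [0.1639, 0.2678, 0.153, 0.2623, 0.153]
H = -((30/183)·log₂(30/183) + (49/183)·log₂(49/183) + (28/183)·log₂(28/183) + (48/183)·log₂(48/183) + (28/183)·log₂(28/183))
  = 2.2719 bits

2.2719 bits


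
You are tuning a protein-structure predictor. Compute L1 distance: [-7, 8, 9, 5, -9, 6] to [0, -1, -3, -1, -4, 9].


d = |-7-0| + |8+ 1| + |9+ 3| + |5+ 1| + |-9+ 4| + |6-9|
  = 7 + 9 + 12 + 6 + 5 + 3
  = 42

42


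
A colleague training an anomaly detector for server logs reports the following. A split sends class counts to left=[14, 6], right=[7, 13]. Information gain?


Parent = [21, 19], H_parent = 0.9982
H_left = 0.8813 (n=20), H_right = 0.9341 (n=20)
H_children = (20/40)·0.8813 + (20/40)·0.9341 = 0.9077
IG = 0.9982 - 0.9077 = 0.0905

0.0905


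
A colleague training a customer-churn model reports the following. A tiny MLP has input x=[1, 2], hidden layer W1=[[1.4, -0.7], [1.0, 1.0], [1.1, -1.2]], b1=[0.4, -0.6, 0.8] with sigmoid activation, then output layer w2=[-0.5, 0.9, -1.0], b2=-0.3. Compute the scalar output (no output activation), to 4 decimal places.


z1[0] = (1.4)·(1) + (-0.7)·(2) + 0.4 = 0.4
z1[1] = (1.0)·(1) + (1.0)·(2) - 0.6 = 2.4
z1[2] = (1.1)·(1) + (-1.2)·(2) + 0.8 = -0.5
h = sigmoid(z1) = [0.5987, 0.9168, 0.3775]
output = (-0.5)·(0.5987) + (0.9)·(0.9168) + (-1.0)·(0.3775) - 0.3 = -0.1517

-0.1517


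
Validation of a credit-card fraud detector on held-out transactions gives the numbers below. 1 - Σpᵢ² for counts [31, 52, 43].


Probabilities: [31/126, 52/126, 43/126] ≈ [0.246, 0.4127, 0.3413]
Σpᵢ² = (961 + 2704 + 1849)/126² = 5514/15876
Gini = 1 - Σpᵢ² = 1 - 5514/15876 = 0.6527

0.6527


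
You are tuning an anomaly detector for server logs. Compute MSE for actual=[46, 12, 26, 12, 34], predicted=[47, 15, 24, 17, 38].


Squared errors: (46-47)²=1, (12-15)²=9, (26-24)²=4, (12-17)²=25, (34-38)²=16
Sum = 55
MSE = 55/5 = 11

11


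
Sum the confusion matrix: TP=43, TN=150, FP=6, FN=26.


Total = TP + TN + FP + FN
= 43 + 150 + 6 + 26
= 225
(Predicted positive: 49, predicted negative: 176)

225


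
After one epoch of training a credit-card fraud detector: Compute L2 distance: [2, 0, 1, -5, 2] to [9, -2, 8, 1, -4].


d = √((2-9)² + (0+ 2)² + (1-8)² + (-5-1)² + (2+ 4)²)
  = √(49 + 4 + 49 + 36 + 36)
  = √174 = 13.1909

13.1909


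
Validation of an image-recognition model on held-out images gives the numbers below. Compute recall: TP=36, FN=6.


Recall = TP/(TP+FN)
= 36/(36+6)
= 36/42 = 85.71%

85.71%


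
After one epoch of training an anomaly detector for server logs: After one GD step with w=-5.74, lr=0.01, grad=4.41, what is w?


w_new = w - α·∇
= -5.74 - 0.01·4.41
= -5.74 - 0.0441
= -5.7841

-5.7841


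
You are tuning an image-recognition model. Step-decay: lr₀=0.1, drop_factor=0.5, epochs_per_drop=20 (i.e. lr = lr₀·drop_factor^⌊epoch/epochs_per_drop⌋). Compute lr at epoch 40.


n_drops = ⌊40/20⌋ = 2
lr = 0.1·0.5^2 = 0.1·0.25 = 0.025

0.025


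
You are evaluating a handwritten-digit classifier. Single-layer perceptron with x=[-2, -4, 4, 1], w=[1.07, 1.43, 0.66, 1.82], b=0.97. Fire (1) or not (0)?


z = (-2)·(1.07) + (-4)·(1.43) + (4)·(0.66) + (1)·(1.82) + 0.97
  = -2.43
step(z) = 0 (z<0)

0


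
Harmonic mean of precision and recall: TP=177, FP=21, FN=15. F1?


Precision = 177/198 = 0.8939
Recall = 177/192 = 0.9219
F1 = 2·P·R/(P+R) = 2·TP/(2·TP+FP+FN) = 354/(354+21+15) = 354/390 = 0.9077

0.9077


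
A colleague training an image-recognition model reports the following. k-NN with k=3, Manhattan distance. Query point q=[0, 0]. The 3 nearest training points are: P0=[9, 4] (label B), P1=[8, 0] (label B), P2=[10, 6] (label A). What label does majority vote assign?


d(q,P0) = 13  (label B)
d(q,P1) = 8  (label B)
d(q,P2) = 16  (label A)
Votes: A=1, B=2
Majority → B

B


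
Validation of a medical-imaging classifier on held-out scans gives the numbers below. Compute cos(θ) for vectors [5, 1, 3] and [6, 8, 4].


A·B = 5·6 + 1·8 + 3·4 = 50
‖A‖ = √35 = 5.9161, ‖B‖ = √116 = 10.7703
cos = 50/(√35·√116) = 50/√4060 = 0.7847

0.7847


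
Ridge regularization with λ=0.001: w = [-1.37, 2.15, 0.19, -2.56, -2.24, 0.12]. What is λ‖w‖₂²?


‖w‖₂² = (-1.37)² + (2.15)² + (0.19)² + (-2.56)² + (-2.24)² + (0.12)²
     = 1.8769 + 4.6225 + 0.0361 + 6.5536 + 5.0176 + 0.0144
     = 18.1211
λ·‖w‖₂² = 0.001·18.1211 = 0.018121

0.018121


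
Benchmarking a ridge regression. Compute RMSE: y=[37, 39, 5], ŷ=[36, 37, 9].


MSE = 21/3 = 7
RMSE = √(21/3) = 2.6458

2.6458


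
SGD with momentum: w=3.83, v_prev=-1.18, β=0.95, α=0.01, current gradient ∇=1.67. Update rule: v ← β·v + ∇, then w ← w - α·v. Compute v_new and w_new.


v_new = 0.95·-1.18 + 1.67 = -1.121 + 1.67 = 0.549
w_new = 3.83 - 0.01·0.549 = 3.83 - 0.00549 = 3.82451

v_new=0.549, w_new=3.82451


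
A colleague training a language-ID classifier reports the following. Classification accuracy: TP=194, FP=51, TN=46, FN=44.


Accuracy = (TP+TN)/(TP+TN+FP+FN)
= (194+46)/(335)
= 240/335 = 71.64%

71.64%


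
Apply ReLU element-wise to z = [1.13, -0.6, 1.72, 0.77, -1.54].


ReLU(1.13) = max(0, 1.13) = 1.13
ReLU(-0.6) = max(0, -0.6) = 0.0
ReLU(1.72) = max(0, 1.72) = 1.72
ReLU(0.77) = max(0, 0.77) = 0.77
ReLU(-1.54) = max(0, -1.54) = 0.0
result = [1.13, 0.0, 1.72, 0.77, 0.0]

[1.13, 0.0, 1.72, 0.77, 0.0]


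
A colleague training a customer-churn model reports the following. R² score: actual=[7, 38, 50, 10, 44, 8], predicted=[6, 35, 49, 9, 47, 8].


ȳ = 26.1667
SS_res = Σ(y-ŷ)² = 21
SS_tot = Σ(y-ȳ)² = 1984.83
R² = 1 - SS_res/SS_tot = 1 - 0.0106 = 0.9894

0.9894


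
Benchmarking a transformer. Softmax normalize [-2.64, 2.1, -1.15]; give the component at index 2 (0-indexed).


Exponentials: e^-2.64=0.0714, e^2.1=8.1662, e^-1.15=0.3166
Sum = 8.5542
Softmax = [0.0083, 0.9546, 0.037]
p[2] = 0.3166/8.5542 = 0.037

0.037


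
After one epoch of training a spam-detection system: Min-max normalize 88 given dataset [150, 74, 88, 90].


min=74, max=150
(88-74)/(150-74) = 14/76 = 0.1842

0.1842


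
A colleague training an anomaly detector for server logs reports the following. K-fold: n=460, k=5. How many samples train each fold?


Fold size = 460/5 = 92
Training per fold = 460 - 92 = 368

368


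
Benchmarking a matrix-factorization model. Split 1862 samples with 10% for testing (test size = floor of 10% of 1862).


Test = ⌊1862·10/100⌋ = 186
Train = 1862 - 186 = 1676

Train: 1676, Test: 186


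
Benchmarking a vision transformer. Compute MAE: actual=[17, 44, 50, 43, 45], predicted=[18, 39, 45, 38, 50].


Absolute errors: |17-18|=1, |44-39|=5, |50-45|=5, |43-38|=5, |45-50|=5
Sum = 21
MAE = 21/5 = 21/5

21/5


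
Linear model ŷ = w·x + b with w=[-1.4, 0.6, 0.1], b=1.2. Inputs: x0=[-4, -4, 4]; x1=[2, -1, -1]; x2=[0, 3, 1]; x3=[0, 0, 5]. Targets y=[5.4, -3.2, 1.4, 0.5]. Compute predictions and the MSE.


ŷ0 = (-1.4)·(-4) + (0.6)·(-4) + (0.1)·(4) + 1.2 = 4.8
ŷ1 = (-1.4)·(2) + (0.6)·(-1) + (0.1)·(-1) + 1.2 = -2.3
ŷ2 = (-1.4)·(0) + (0.6)·(3) + (0.1)·(1) + 1.2 = 3.1
ŷ3 = (-1.4)·(0) + (0.6)·(0) + (0.1)·(5) + 1.2 = 1.7
errors² = [0.36, 0.81, 2.89, 1.44]
MSE = 5.5000/4 = 1.375

1.375


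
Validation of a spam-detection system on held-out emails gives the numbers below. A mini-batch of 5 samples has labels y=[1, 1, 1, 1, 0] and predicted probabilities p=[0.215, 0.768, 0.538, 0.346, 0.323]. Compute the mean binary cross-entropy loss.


L[0] = -ln(0.215) = 1.5371
L[1] = -ln(0.768) = 0.264
L[2] = -ln(0.538) = 0.6199
L[3] = -ln(0.346) = 1.0613
L[4] = -ln(1-0.323) = -ln(0.677) = 0.3901
mean = (1.5371 + 0.264 + 0.6199 + 1.0613 + 0.3901)/5 = 0.7745

0.7745


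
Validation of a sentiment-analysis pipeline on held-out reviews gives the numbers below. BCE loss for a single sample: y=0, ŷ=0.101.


BCE = -[y·ln(p) + (1-y)·ln(1-p)]
= -0 - 1·ln(1-0.101)
= -ln(0.899) = 0.1065

0.1065


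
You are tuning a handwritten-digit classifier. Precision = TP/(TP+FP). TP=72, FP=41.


Precision = TP/(TP+FP)
= 72/(72+41)
= 72/113 = 63.72%

63.72%


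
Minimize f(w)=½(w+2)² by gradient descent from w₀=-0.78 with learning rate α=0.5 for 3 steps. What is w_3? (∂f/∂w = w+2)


step 1: grad = -0.78+2 = 1.22; w = -0.78 - 0.5·(1.22) = -1.39
step 2: grad = -1.39+2 = 0.61; w = -1.39 - 0.5·(0.61) = -1.695
step 3: grad = -1.695+2 = 0.305; w = -1.695 - 0.5·(0.305) = -1.8475

-1.8475


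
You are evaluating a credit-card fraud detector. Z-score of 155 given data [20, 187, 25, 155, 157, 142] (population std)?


μ = 114.3333, σ = 66.3317
z = (155 - 114.3333)/66.3317 = 0.6131

0.6131
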